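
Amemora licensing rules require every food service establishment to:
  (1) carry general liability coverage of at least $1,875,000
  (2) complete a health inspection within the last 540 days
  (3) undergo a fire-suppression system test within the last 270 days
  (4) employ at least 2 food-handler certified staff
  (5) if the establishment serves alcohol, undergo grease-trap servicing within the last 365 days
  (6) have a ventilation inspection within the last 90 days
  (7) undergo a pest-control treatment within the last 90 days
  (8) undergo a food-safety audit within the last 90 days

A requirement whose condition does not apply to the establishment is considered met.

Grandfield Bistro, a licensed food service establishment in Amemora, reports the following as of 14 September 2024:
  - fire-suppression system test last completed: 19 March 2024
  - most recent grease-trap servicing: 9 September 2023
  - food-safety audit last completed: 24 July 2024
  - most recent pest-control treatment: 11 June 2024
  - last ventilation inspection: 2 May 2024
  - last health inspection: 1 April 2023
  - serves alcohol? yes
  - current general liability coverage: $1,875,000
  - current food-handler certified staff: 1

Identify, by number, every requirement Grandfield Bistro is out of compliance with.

1. general liability coverage $1,875,000 ≥ $1,875,000 → met
2. health inspection 532 days ago vs limit 540 → met
3. fire-suppression system test 179 days ago vs limit 270 → met
4. food-handler certified staff 1 < 2 → not met
5. condition 'serves alcohol' holds; grease-trap servicing 371 days ago vs limit 365 → not met
6. ventilation inspection 135 days ago vs limit 90 → not met
7. pest-control treatment 95 days ago vs limit 90 → not met
8. food-safety audit 52 days ago vs limit 90 → met
Not met: 4, 5, 6, 7

4, 5, 6, 7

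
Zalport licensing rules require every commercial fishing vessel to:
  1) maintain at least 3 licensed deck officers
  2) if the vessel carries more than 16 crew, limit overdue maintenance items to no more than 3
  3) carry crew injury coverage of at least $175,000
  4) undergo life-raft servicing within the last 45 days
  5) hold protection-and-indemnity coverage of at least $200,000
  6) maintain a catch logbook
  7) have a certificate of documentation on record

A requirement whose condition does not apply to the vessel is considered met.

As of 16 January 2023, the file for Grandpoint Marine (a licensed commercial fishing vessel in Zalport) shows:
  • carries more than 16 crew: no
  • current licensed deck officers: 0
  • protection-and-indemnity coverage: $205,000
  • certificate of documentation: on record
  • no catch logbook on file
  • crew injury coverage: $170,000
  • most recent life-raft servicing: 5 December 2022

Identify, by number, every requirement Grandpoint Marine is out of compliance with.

1. licensed deck officers 0 < 3 → not met
2. condition 'carries more than 16 crew' does not hold → requirement n/a → met
3. crew injury coverage $170,000 < $175,000 → not met
4. life-raft servicing 42 days ago vs limit 45 → met
5. protection-and-indemnity coverage $205,000 ≥ $200,000 → met
6. catch logbook absent → not met
7. certificate of documentation present → met
Not met: 1, 3, 6

1, 3, 6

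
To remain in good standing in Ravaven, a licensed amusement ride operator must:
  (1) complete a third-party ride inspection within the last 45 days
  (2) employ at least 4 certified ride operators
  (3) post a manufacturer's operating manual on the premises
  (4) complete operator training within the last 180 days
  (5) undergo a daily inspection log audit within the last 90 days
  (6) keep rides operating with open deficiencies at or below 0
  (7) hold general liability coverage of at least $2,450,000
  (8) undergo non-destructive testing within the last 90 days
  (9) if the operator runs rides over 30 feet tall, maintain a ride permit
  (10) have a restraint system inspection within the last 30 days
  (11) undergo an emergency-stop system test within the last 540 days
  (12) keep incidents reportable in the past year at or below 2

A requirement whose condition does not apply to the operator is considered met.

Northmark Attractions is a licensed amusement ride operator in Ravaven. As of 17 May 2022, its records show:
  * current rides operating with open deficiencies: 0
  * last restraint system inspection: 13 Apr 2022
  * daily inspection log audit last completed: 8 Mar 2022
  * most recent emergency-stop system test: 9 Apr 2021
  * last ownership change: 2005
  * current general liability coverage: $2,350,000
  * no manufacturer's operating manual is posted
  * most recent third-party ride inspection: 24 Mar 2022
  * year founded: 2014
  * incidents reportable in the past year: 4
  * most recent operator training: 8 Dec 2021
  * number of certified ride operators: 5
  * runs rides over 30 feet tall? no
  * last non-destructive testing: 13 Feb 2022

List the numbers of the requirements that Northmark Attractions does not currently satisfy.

1, 3, 7, 8, 10, 12

1. third-party ride inspection 54 days ago vs limit 45 → not met
2. certified ride operators 5 ≥ 4 → met
3. manufacturer's operating manual absent → not met
4. operator training 160 days ago vs limit 180 → met
5. daily inspection log audit 70 days ago vs limit 90 → met
6. rides operating with open deficiencies 0 ≤ 0 → met
7. general liability coverage $2,350,000 < $2,450,000 → not met
8. non-destructive testing 93 days ago vs limit 90 → not met
9. condition 'runs rides over 30 feet tall' does not hold → requirement n/a → met
10. restraint system inspection 34 days ago vs limit 30 → not met
11. emergency-stop system test 403 days ago vs limit 540 → met
12. incidents reportable in the past year 4 > 2 → not met
Not met: 1, 3, 7, 8, 10, 12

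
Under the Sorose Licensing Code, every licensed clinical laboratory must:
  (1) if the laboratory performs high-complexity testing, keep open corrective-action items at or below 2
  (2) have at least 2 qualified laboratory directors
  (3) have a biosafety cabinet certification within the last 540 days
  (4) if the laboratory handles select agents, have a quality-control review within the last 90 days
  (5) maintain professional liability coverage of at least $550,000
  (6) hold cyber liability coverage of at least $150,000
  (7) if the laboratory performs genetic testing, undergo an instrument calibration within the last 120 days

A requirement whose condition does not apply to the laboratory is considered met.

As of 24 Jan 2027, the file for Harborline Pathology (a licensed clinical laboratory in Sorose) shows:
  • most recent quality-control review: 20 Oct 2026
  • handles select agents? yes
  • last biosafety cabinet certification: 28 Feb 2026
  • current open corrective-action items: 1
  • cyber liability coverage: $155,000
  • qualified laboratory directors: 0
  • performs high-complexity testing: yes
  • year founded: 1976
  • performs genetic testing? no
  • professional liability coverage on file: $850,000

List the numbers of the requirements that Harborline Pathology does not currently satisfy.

2, 4

1. condition 'performs high-complexity testing' holds; open corrective-action items 1 ≤ 2 → met
2. qualified laboratory directors 0 < 2 → not met
3. biosafety cabinet certification 330 days ago vs limit 540 → met
4. condition 'handles select agents' holds; quality-control review 96 days ago vs limit 90 → not met
5. professional liability coverage $850,000 ≥ $550,000 → met
6. cyber liability coverage $155,000 ≥ $150,000 → met
7. condition 'performs genetic testing' does not hold → requirement n/a → met
Not met: 2, 4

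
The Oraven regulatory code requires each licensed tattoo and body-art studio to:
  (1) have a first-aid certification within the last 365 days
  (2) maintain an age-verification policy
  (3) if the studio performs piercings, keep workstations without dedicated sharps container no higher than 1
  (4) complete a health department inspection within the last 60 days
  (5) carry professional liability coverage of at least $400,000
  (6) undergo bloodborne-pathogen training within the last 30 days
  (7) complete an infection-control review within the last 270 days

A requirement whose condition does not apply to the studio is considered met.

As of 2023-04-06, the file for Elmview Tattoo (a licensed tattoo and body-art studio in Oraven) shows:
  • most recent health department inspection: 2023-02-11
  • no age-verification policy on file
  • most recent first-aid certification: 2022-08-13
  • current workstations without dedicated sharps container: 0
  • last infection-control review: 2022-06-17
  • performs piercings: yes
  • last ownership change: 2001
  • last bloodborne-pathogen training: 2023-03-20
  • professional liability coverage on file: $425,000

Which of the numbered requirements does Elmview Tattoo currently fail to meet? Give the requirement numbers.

1. first-aid certification 236 days ago vs limit 365 → met
2. age-verification policy absent → not met
3. condition 'performs piercings' holds; workstations without dedicated sharps container 0 ≤ 1 → met
4. health department inspection 54 days ago vs limit 60 → met
5. professional liability coverage $425,000 ≥ $400,000 → met
6. bloodborne-pathogen training 17 days ago vs limit 30 → met
7. infection-control review 293 days ago vs limit 270 → not met
Not met: 2, 7

2, 7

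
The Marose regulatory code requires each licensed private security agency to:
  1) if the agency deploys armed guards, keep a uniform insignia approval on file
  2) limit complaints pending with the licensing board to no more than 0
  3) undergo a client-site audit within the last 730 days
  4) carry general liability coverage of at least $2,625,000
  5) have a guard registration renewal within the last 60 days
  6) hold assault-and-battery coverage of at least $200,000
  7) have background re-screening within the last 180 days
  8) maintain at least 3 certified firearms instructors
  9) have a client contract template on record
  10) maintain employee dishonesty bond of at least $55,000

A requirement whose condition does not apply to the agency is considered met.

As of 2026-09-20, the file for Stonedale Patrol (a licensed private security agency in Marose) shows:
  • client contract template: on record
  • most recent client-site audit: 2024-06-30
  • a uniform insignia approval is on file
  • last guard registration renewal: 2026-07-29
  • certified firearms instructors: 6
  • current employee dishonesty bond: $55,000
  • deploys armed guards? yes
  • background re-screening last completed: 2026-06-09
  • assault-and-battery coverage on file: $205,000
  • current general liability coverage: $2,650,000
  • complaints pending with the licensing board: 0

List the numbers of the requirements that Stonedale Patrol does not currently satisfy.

1. condition 'deploys armed guards' holds; uniform insignia approval present → met
2. complaints pending with the licensing board 0 ≤ 0 → met
3. client-site audit 812 days ago vs limit 730 → not met
4. general liability coverage $2,650,000 ≥ $2,625,000 → met
5. guard registration renewal 53 days ago vs limit 60 → met
6. assault-and-battery coverage $205,000 ≥ $200,000 → met
7. background re-screening 103 days ago vs limit 180 → met
8. certified firearms instructors 6 ≥ 3 → met
9. client contract template present → met
10. employee dishonesty bond $55,000 ≥ $55,000 → met
Not met: 3

3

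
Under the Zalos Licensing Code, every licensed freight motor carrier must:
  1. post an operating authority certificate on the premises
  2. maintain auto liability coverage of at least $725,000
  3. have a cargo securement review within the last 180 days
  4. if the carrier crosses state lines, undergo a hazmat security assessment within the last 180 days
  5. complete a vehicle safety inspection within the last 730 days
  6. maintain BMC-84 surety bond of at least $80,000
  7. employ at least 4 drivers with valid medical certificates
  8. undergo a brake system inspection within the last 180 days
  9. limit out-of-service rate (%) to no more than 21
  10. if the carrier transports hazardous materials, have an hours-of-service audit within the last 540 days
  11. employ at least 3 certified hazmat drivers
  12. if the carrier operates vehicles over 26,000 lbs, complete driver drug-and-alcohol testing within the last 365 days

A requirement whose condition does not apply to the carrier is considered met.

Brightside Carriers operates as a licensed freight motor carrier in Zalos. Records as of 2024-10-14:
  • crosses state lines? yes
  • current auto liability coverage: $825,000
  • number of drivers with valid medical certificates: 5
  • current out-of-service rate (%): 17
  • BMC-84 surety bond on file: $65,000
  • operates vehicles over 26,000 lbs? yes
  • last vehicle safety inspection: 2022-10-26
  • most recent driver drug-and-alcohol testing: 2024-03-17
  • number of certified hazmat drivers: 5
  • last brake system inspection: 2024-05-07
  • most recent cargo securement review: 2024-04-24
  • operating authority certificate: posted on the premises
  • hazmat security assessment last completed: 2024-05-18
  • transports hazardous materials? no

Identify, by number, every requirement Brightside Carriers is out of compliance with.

1. operating authority certificate present → met
2. auto liability coverage $825,000 ≥ $725,000 → met
3. cargo securement review 173 days ago vs limit 180 → met
4. condition 'crosses state lines' holds; hazmat security assessment 149 days ago vs limit 180 → met
5. vehicle safety inspection 719 days ago vs limit 730 → met
6. BMC-84 surety bond $65,000 < $80,000 → not met
7. drivers with valid medical certificates 5 ≥ 4 → met
8. brake system inspection 160 days ago vs limit 180 → met
9. out-of-service rate (%) 17 ≤ 21 → met
10. condition 'transports hazardous materials' does not hold → requirement n/a → met
11. certified hazmat drivers 5 ≥ 3 → met
12. condition 'operates vehicles over 26,000 lbs' holds; driver drug-and-alcohol testing 211 days ago vs limit 365 → met
Not met: 6

6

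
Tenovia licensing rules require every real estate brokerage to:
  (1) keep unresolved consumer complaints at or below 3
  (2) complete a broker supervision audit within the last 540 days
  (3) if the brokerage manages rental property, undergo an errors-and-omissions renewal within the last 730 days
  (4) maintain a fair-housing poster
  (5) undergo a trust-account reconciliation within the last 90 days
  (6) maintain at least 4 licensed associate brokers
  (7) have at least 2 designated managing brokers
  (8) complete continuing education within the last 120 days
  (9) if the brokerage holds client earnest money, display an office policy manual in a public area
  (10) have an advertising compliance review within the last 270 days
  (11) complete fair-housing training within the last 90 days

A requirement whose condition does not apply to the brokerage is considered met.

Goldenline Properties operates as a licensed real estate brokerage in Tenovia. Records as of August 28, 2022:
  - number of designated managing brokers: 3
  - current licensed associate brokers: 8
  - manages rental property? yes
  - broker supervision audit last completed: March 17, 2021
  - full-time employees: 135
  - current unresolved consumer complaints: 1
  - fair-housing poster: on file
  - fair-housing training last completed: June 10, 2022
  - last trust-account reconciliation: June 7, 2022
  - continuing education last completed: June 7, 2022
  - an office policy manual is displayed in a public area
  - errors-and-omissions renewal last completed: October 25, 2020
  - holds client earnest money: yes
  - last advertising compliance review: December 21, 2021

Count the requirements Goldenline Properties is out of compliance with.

0

1. unresolved consumer complaints 1 ≤ 3 → met
2. broker supervision audit 529 days ago vs limit 540 → met
3. condition 'manages rental property' holds; errors-and-omissions renewal 672 days ago vs limit 730 → met
4. fair-housing poster present → met
5. trust-account reconciliation 82 days ago vs limit 90 → met
6. licensed associate brokers 8 ≥ 4 → met
7. designated managing brokers 3 ≥ 2 → met
8. continuing education 82 days ago vs limit 120 → met
9. condition 'holds client earnest money' holds; office policy manual present → met
10. advertising compliance review 250 days ago vs limit 270 → met
11. fair-housing training 79 days ago vs limit 90 → met
Not met: 0 of 11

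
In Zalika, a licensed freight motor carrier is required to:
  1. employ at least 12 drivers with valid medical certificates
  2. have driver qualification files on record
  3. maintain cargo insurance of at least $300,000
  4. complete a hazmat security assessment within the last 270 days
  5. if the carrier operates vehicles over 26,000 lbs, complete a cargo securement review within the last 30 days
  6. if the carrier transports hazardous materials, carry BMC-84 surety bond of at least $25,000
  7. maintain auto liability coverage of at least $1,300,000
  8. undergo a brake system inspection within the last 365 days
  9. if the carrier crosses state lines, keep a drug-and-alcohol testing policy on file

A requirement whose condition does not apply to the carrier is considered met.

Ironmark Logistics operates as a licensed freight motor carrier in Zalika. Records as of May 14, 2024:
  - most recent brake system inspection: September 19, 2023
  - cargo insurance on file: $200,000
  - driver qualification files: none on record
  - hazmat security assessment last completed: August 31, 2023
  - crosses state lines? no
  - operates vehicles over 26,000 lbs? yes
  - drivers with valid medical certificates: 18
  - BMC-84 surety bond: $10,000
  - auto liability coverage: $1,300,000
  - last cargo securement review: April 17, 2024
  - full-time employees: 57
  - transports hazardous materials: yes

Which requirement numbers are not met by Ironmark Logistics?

1. drivers with valid medical certificates 18 ≥ 12 → met
2. driver qualification files absent → not met
3. cargo insurance $200,000 < $300,000 → not met
4. hazmat security assessment 257 days ago vs limit 270 → met
5. condition 'operates vehicles over 26,000 lbs' holds; cargo securement review 27 days ago vs limit 30 → met
6. condition 'transports hazardous materials' holds; BMC-84 surety bond $10,000 < $25,000 → not met
7. auto liability coverage $1,300,000 ≥ $1,300,000 → met
8. brake system inspection 238 days ago vs limit 365 → met
9. condition 'crosses state lines' does not hold → requirement n/a → met
Not met: 2, 3, 6

2, 3, 6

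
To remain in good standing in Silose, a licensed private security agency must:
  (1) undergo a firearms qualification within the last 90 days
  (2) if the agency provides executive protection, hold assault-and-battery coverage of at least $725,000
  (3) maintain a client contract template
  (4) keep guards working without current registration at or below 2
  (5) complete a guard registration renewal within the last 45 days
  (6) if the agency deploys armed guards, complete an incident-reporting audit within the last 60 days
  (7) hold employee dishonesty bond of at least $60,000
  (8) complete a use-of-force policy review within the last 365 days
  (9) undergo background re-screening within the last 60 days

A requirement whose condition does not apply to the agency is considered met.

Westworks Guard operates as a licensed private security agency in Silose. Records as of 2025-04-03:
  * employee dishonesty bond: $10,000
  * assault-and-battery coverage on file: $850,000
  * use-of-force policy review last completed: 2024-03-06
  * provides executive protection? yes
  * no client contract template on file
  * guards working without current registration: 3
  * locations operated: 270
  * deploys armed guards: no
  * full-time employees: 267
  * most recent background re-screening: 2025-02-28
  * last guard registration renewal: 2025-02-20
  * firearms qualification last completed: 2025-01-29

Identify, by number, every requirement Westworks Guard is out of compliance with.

3, 4, 7, 8

1. firearms qualification 64 days ago vs limit 90 → met
2. condition 'provides executive protection' holds; assault-and-battery coverage $850,000 ≥ $725,000 → met
3. client contract template absent → not met
4. guards working without current registration 3 > 2 → not met
5. guard registration renewal 42 days ago vs limit 45 → met
6. condition 'deploys armed guards' does not hold → requirement n/a → met
7. employee dishonesty bond $10,000 < $60,000 → not met
8. use-of-force policy review 393 days ago vs limit 365 → not met
9. background re-screening 34 days ago vs limit 60 → met
Not met: 3, 4, 7, 8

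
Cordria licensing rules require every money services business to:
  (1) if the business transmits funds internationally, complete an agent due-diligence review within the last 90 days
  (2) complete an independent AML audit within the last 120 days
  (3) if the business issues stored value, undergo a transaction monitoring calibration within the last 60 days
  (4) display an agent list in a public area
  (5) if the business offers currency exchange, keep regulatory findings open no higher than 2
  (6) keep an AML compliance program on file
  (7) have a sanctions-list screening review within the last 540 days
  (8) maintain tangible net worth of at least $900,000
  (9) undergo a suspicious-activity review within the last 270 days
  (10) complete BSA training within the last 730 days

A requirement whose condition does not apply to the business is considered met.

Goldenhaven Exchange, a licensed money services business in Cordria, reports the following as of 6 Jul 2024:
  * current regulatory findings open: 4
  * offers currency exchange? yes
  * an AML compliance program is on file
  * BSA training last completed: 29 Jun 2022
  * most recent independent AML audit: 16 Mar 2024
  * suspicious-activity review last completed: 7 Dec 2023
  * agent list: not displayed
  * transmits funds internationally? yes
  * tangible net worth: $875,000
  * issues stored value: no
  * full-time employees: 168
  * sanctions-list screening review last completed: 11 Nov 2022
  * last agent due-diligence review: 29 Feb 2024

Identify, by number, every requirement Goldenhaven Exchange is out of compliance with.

1, 4, 5, 7, 8, 10

1. condition 'transmits funds internationally' holds; agent due-diligence review 128 days ago vs limit 90 → not met
2. independent AML audit 112 days ago vs limit 120 → met
3. condition 'issues stored value' does not hold → requirement n/a → met
4. agent list absent → not met
5. condition 'offers currency exchange' holds; regulatory findings open 4 > 2 → not met
6. AML compliance program present → met
7. sanctions-list screening review 603 days ago vs limit 540 → not met
8. tangible net worth $875,000 < $900,000 → not met
9. suspicious-activity review 212 days ago vs limit 270 → met
10. BSA training 738 days ago vs limit 730 → not met
Not met: 1, 4, 5, 7, 8, 10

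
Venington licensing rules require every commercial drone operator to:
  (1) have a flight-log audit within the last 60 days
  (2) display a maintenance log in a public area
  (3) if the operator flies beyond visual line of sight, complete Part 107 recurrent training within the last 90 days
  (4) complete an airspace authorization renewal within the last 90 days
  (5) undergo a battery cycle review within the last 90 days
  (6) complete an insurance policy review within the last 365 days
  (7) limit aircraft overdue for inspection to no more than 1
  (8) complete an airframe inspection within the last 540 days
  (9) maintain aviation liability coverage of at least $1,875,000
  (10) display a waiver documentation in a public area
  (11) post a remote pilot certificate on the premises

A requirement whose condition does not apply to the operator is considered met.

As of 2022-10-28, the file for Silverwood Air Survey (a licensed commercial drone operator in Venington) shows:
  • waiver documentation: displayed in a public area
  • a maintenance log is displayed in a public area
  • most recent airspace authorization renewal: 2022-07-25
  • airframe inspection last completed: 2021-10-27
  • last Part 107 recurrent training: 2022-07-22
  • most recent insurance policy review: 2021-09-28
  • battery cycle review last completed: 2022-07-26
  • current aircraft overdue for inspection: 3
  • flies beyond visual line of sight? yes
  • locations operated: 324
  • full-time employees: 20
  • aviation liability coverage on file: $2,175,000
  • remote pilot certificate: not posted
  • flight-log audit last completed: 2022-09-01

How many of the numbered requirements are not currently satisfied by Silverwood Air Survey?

1. flight-log audit 57 days ago vs limit 60 → met
2. maintenance log present → met
3. condition 'flies beyond visual line of sight' holds; Part 107 recurrent training 98 days ago vs limit 90 → not met
4. airspace authorization renewal 95 days ago vs limit 90 → not met
5. battery cycle review 94 days ago vs limit 90 → not met
6. insurance policy review 395 days ago vs limit 365 → not met
7. aircraft overdue for inspection 3 > 1 → not met
8. airframe inspection 366 days ago vs limit 540 → met
9. aviation liability coverage $2,175,000 ≥ $1,875,000 → met
10. waiver documentation present → met
11. remote pilot certificate absent → not met
Not met: 6 of 11

6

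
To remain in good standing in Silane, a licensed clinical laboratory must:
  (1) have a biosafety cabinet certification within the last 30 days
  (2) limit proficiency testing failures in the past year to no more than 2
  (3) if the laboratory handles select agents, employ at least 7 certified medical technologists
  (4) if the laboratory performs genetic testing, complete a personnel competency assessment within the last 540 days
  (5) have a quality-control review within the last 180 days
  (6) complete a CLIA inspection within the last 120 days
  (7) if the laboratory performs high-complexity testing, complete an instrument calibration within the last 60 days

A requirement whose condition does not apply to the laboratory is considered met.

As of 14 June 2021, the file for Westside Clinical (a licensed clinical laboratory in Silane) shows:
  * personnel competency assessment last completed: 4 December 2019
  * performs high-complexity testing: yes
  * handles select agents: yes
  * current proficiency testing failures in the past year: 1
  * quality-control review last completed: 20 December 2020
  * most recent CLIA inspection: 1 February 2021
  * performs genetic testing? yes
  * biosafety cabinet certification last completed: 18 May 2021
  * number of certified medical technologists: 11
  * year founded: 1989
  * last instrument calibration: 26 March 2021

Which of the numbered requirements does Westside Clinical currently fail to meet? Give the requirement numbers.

4, 6, 7

1. biosafety cabinet certification 27 days ago vs limit 30 → met
2. proficiency testing failures in the past year 1 ≤ 2 → met
3. condition 'handles select agents' holds; certified medical technologists 11 ≥ 7 → met
4. condition 'performs genetic testing' holds; personnel competency assessment 558 days ago vs limit 540 → not met
5. quality-control review 176 days ago vs limit 180 → met
6. CLIA inspection 133 days ago vs limit 120 → not met
7. condition 'performs high-complexity testing' holds; instrument calibration 80 days ago vs limit 60 → not met
Not met: 4, 6, 7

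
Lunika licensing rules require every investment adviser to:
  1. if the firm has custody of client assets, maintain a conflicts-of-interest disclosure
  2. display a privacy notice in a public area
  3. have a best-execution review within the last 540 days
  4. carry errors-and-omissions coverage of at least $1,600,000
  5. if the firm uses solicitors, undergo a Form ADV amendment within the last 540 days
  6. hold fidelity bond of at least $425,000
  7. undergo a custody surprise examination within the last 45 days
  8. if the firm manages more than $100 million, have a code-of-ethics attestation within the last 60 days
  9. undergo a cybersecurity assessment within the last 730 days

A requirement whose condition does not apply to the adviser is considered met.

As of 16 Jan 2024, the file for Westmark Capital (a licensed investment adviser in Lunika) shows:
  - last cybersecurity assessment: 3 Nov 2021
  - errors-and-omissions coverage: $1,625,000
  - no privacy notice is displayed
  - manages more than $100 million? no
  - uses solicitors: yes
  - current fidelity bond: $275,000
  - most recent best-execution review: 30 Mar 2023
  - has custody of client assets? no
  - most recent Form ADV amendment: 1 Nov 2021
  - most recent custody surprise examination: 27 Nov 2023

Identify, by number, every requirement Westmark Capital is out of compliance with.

2, 5, 6, 7, 9

1. condition 'has custody of client assets' does not hold → requirement n/a → met
2. privacy notice absent → not met
3. best-execution review 292 days ago vs limit 540 → met
4. errors-and-omissions coverage $1,625,000 ≥ $1,600,000 → met
5. condition 'uses solicitors' holds; Form ADV amendment 806 days ago vs limit 540 → not met
6. fidelity bond $275,000 < $425,000 → not met
7. custody surprise examination 50 days ago vs limit 45 → not met
8. condition 'manages more than $100 million' does not hold → requirement n/a → met
9. cybersecurity assessment 804 days ago vs limit 730 → not met
Not met: 2, 5, 6, 7, 9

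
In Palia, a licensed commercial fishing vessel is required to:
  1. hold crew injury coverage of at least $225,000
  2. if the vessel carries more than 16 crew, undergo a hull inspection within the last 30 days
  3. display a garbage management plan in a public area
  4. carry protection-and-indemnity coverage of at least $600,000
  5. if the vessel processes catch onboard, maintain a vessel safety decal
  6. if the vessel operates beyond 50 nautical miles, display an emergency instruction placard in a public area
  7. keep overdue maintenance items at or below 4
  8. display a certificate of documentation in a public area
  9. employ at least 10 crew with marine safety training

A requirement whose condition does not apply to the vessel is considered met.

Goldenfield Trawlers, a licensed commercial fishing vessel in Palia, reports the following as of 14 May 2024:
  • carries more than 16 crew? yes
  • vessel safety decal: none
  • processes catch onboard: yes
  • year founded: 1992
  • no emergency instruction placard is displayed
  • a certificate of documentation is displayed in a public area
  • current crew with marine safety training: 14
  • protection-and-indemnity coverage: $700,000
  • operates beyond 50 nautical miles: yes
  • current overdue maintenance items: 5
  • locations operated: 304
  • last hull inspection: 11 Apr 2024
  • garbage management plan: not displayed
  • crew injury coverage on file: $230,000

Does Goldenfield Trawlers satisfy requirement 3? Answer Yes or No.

3. garbage management plan absent → not met

No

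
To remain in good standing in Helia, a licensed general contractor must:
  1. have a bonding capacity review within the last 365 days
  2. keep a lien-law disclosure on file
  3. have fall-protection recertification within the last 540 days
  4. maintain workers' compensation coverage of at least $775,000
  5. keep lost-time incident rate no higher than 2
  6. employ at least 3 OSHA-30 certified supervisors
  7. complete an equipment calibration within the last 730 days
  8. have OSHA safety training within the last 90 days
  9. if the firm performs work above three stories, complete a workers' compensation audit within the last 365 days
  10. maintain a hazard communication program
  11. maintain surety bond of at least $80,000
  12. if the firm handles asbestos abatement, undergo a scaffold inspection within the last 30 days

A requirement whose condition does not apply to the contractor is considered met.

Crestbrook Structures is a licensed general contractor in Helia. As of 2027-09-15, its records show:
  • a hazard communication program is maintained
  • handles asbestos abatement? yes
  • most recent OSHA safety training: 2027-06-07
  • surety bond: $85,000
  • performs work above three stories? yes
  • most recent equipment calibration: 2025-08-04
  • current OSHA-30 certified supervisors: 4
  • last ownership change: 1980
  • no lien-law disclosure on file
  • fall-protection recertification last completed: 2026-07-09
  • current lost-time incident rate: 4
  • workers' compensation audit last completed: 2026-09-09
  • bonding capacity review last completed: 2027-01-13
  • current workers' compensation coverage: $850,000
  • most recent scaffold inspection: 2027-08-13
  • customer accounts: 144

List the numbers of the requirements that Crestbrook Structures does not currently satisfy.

1. bonding capacity review 245 days ago vs limit 365 → met
2. lien-law disclosure absent → not met
3. fall-protection recertification 433 days ago vs limit 540 → met
4. workers' compensation coverage $850,000 ≥ $775,000 → met
5. lost-time incident rate 4 > 2 → not met
6. OSHA-30 certified supervisors 4 ≥ 3 → met
7. equipment calibration 772 days ago vs limit 730 → not met
8. OSHA safety training 100 days ago vs limit 90 → not met
9. condition 'performs work above three stories' holds; workers' compensation audit 371 days ago vs limit 365 → not met
10. hazard communication program present → met
11. surety bond $85,000 ≥ $80,000 → met
12. condition 'handles asbestos abatement' holds; scaffold inspection 33 days ago vs limit 30 → not met
Not met: 2, 5, 7, 8, 9, 12

2, 5, 7, 8, 9, 12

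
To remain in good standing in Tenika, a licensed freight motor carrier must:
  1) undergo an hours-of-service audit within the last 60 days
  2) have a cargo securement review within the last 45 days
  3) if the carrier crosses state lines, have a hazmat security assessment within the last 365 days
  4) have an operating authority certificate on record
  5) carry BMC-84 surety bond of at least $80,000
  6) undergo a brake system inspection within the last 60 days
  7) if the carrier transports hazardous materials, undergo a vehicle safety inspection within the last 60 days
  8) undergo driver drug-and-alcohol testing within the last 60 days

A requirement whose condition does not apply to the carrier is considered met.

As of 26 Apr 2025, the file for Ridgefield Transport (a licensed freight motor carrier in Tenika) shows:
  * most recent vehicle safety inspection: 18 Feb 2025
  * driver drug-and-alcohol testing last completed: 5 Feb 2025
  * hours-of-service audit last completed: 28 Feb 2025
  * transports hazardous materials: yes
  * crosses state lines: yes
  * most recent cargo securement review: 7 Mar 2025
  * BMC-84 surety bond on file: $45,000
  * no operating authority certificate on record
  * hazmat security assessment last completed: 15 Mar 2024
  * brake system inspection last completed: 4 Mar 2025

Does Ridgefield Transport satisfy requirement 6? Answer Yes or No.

Yes

6. brake system inspection 53 days ago vs limit 60 → met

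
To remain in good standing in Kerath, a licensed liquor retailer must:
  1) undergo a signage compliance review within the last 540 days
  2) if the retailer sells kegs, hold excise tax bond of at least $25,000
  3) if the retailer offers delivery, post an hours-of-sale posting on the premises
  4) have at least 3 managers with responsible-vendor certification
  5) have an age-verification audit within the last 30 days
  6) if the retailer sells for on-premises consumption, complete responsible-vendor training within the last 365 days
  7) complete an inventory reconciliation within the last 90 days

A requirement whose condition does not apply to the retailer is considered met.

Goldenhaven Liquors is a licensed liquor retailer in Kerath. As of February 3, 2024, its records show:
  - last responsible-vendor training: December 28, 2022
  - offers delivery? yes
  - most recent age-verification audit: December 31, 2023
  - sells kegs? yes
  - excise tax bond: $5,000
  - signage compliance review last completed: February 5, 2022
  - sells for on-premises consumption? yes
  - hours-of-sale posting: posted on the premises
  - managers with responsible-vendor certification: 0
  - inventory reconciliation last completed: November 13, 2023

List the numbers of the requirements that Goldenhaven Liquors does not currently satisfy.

1. signage compliance review 728 days ago vs limit 540 → not met
2. condition 'sells kegs' holds; excise tax bond $5,000 < $25,000 → not met
3. condition 'offers delivery' holds; hours-of-sale posting present → met
4. managers with responsible-vendor certification 0 < 3 → not met
5. age-verification audit 34 days ago vs limit 30 → not met
6. condition 'sells for on-premises consumption' holds; responsible-vendor training 402 days ago vs limit 365 → not met
7. inventory reconciliation 82 days ago vs limit 90 → met
Not met: 1, 2, 4, 5, 6

1, 2, 4, 5, 6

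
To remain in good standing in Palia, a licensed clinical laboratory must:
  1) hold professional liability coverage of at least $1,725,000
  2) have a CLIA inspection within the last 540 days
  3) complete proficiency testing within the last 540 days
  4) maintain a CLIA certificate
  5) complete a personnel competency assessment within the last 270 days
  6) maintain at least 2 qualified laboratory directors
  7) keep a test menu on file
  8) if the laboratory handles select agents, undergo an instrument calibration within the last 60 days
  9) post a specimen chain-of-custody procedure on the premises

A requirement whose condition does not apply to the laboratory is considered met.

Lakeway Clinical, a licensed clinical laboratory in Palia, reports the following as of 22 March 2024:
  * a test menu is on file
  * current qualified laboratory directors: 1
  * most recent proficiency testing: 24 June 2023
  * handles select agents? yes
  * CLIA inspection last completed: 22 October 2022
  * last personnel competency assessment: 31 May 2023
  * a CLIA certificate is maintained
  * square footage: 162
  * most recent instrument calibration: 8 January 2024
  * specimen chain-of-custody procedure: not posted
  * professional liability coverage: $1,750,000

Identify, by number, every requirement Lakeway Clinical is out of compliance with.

5, 6, 8, 9

1. professional liability coverage $1,750,000 ≥ $1,725,000 → met
2. CLIA inspection 517 days ago vs limit 540 → met
3. proficiency testing 272 days ago vs limit 540 → met
4. CLIA certificate present → met
5. personnel competency assessment 296 days ago vs limit 270 → not met
6. qualified laboratory directors 1 < 2 → not met
7. test menu present → met
8. condition 'handles select agents' holds; instrument calibration 74 days ago vs limit 60 → not met
9. specimen chain-of-custody procedure absent → not met
Not met: 5, 6, 8, 9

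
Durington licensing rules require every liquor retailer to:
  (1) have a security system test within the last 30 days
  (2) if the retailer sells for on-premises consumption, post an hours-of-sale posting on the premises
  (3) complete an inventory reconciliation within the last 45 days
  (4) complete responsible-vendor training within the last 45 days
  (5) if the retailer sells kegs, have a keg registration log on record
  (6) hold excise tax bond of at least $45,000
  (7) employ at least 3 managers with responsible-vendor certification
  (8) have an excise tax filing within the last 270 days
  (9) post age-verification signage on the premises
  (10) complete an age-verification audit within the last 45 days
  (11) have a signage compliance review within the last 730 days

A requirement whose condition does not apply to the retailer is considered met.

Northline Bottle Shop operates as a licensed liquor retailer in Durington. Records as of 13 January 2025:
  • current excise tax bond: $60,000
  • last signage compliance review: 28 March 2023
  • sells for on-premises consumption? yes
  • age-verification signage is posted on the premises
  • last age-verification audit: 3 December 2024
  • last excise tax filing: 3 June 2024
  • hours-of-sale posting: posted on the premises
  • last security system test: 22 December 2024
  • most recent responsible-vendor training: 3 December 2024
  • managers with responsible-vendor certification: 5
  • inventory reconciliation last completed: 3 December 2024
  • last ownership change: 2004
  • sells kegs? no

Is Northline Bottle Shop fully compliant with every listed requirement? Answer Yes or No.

1. security system test 22 days ago vs limit 30 → met
2. condition 'sells for on-premises consumption' holds; hours-of-sale posting present → met
3. inventory reconciliation 41 days ago vs limit 45 → met
4. responsible-vendor training 41 days ago vs limit 45 → met
5. condition 'sells kegs' does not hold → requirement n/a → met
6. excise tax bond $60,000 ≥ $45,000 → met
7. managers with responsible-vendor certification 5 ≥ 3 → met
8. excise tax filing 224 days ago vs limit 270 → met
9. age-verification signage present → met
10. age-verification audit 41 days ago vs limit 45 → met
11. signage compliance review 657 days ago vs limit 730 → met
All met.

Yes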